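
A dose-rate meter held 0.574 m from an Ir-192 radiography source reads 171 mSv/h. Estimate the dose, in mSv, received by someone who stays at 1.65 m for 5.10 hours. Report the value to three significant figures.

Since intensity falls as 1/r², rate at 1.65 m:
171 × (0.574/1.65)² = 171 × 0.1210 = 20.69 mSv/h.
Dose = rate × time = 20.69 mSv/h × 5.100 h = 105.5 mSv.

106 mSv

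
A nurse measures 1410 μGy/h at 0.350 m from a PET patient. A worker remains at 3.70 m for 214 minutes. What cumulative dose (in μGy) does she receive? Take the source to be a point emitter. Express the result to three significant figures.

45.0 μGy

Using I₁d₁² = I₂d₂², rate at 3.70 m:
(0.350/3.70)² = 0.008948, so 1410 × 0.008948 = 12.62 μGy/h.
Dose = rate × time = 12.62 μGy/h × 3.567 h = 45.02 μGy.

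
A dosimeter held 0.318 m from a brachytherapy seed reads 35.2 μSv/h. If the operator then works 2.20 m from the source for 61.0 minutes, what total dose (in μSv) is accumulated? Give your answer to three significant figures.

Intensity scales as (d₁/d₂)², so rate at 2.20 m:
35.2 × (0.318/2.20)² = 35.2 × 0.02089 = 0.7353 μSv/h.
Dose = rate × time = 0.7353 μSv/h × 1.017 h = 0.7478 μSv.

0.748 μSv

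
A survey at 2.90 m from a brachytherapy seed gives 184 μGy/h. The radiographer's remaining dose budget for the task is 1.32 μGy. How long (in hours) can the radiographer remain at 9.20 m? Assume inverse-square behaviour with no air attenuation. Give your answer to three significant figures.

0.0722 h

Intensity scales as (d₁/d₂)², so rate at 9.20 m:
(2.90/9.20)² = 0.09936, so 184 × 0.09936 = 18.28 μGy/h.
Stay time = 1.32 μGy ÷ 18.28 μGy/h = 0.07221 h.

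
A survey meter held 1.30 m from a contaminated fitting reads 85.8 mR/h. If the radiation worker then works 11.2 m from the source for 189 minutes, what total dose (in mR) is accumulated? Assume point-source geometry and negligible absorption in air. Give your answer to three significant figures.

3.64 mR

Applying the 1/r² law, rate at 11.2 m:
(1.30/11.2)² = 0.01347, so 85.8 × 0.01347 = 1.156 mR/h.
Dose = rate × time = 1.156 mR/h × 3.150 h = 3.641 mR.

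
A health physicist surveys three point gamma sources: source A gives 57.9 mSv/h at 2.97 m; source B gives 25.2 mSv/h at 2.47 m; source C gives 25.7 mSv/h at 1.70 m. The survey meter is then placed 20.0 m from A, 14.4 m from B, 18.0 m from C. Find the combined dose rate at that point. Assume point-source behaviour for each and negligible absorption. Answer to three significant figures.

By superposition, sum each source's inverse-square contribution:
A: 57.9 × (2.97/20.0)² = 1.277 mSv/h
B: 25.2 × (2.47/14.4)² = 0.7414 mSv/h
C: 25.7 × (1.70/18.0)² = 0.2292 mSv/h
Total = 1.277 + 0.7414 + 0.2292 = 2.248 mSv/h.

2.25 mSv/h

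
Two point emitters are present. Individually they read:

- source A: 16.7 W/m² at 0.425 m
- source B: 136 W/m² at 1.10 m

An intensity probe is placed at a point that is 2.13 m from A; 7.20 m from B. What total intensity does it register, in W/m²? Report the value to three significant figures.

3.84 W/m²

By superposition, sum each source's inverse-square contribution:
A: 16.7 × (0.425/2.13)² = 0.6649 W/m²
B: 136 × (1.10/7.20)² = 3.174 W/m²
Total = 0.6649 + 3.174 = 3.839 W/m².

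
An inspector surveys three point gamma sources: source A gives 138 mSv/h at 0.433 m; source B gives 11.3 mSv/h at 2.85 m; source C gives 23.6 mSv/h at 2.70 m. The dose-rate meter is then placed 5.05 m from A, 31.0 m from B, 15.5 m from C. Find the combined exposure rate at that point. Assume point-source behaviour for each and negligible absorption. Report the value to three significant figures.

By superposition, sum each source's inverse-square contribution:
A: 138 × (0.433/5.05)² = 1.015 mSv/h
B: 11.3 × (2.85/31.0)² = 0.09551 mSv/h
C: 23.6 × (2.70/15.5)² = 0.7161 mSv/h
Total = 1.015 + 0.09551 + 0.7161 = 1.827 mSv/h.

1.83 mSv/h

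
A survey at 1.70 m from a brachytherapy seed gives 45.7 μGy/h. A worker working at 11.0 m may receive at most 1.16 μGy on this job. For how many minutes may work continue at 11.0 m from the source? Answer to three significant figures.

By the inverse-square law, rate at 11.0 m:
45.7 × (1.70/11.0)² = 45.7 × 0.02388 = 1.091 μGy/h.
Stay time = 1.16 μGy ÷ 1.091 μGy/h = 1.063 h = 63.78 min.

63.8 min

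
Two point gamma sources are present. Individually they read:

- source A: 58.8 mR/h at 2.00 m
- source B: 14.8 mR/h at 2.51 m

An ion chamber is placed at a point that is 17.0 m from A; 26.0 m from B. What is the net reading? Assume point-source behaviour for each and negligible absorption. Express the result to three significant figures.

By superposition, sum each source's inverse-square contribution:
A: 58.8 × (2.00/17.0)² = 0.8138 mR/h
B: 14.8 × (2.51/26.0)² = 0.1379 mR/h
Total = 0.8138 + 0.1379 = 0.9517 mR/h.

0.952 mR/h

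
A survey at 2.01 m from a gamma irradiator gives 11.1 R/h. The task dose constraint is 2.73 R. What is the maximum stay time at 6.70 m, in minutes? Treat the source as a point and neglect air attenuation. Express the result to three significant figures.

Since intensity falls as 1/r², rate at 6.70 m:
11.1 × (2.01/6.70)² = 11.1 × 0.09000 = 0.9990 R/h.
Stay time = 2.73 R ÷ 0.9990 R/h = 2.733 h = 164.0 min.

164 min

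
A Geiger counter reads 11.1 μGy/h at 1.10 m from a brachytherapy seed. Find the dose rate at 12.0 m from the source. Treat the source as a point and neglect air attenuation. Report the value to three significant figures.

Applying the 1/r² law, the rate at 12.0 m is
(1.10/12.0)² = 0.008403, so 11.1 × 0.008403 = 0.09327 μGy/h.

0.0933 μGy/h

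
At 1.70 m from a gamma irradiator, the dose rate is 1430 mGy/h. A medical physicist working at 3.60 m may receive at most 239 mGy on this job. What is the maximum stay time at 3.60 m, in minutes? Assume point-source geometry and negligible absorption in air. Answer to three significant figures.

45.0 min

Intensity scales as (d₁/d₂)², so rate at 3.60 m:
1430 × (1.70/3.60)² = 1430 × 0.2230 = 318.9 mGy/h.
Stay time = 239 mGy ÷ 318.9 mGy/h = 0.7495 h = 44.97 min.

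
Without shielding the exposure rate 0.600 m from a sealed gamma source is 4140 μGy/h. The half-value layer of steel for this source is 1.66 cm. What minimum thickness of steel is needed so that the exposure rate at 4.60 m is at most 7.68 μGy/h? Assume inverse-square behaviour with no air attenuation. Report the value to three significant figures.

5.31 cm

At 4.60 m, distance alone gives (0.600/4.60)² = 0.01701, so 4140 × 0.01701 = 70.42 μGy/h.
Further attenuation needed: 70.42/7.68 = 9.169.
n = log₂(9.169) = 3.197 half-value layers.
Thickness = 3.197 × 1.66 cm = 5.307 cm.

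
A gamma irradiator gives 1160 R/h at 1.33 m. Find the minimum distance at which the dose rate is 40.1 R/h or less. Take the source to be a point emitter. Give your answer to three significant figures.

7.15 m

Intensity scales as (d₁/d₂)², so d₂ = d₁·√(I₁/I₂).
I₁/I₂ = 1160/40.1 = 28.93, so d₂ = 1.33 × √28.93 = 7.154 m.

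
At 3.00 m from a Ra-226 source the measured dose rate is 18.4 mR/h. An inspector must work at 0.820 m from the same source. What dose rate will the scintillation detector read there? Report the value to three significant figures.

246 mR/h

Using I₁d₁² = I₂d₂², scaling from 3.00 m to 0.820 m:
(3.00/0.820)² = 13.38, so 18.4 × 13.38 = 246.2 mR/h.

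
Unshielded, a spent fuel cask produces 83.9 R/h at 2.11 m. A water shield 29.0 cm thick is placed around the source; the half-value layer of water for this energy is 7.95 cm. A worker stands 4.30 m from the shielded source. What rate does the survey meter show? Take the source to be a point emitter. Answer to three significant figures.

1.61 R/h

Distance alone: 83.9 × (2.11/4.30)² = 83.9 × 0.2408 = 20.20 R/h.
Shield: 29.0/7.95 = 3.648 half-value layers → attenuation 2^(−3.648) = 0.07977.
Combined: 20.20 × 0.07977 = 1.611 R/h.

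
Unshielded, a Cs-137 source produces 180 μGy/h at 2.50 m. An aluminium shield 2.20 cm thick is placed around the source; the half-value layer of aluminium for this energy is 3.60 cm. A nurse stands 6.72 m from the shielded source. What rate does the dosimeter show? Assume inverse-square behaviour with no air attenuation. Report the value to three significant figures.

16.3 μGy/h

Distance alone: (2.50/6.72)² = 0.1384, so 180 × 0.1384 = 24.91 μGy/h.
Shield: 2.20/3.60 = 0.6111 half-value layers → attenuation 2^(−0.6111) = 0.6547.
Combined: 24.91 × 0.6547 = 16.31 μGy/h.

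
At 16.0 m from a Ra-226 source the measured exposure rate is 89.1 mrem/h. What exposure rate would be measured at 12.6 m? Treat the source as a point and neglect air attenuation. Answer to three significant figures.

By the inverse-square law, scaling from 16.0 m to 12.6 m:
89.1 × (16.0/12.6)² = 89.1 × 1.612 = 143.6 mrem/h.

144 mrem/h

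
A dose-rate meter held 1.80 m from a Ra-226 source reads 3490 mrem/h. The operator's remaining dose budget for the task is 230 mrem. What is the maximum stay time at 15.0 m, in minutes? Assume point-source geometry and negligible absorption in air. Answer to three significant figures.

Applying the 1/r² law, rate at 15.0 m:
3490 × (1.80/15.0)² = 3490 × 0.01440 = 50.26 mrem/h.
Stay time = 230 mrem ÷ 50.26 mrem/h = 4.576 h = 274.6 min.

275 min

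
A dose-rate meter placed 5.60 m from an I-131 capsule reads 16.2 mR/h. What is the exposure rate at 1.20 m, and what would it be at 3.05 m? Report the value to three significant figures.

By the inverse-square law,
At 1.20 m: (5.60/1.20)² = 21.78, so 16.2 × 21.78 = 352.8 mR/h
At 3.05 m: 352.8 × (1.20/3.05)² = 352.8 × 0.1548 = 54.61 mR/h.

353 mR/h; 54.6 mR/h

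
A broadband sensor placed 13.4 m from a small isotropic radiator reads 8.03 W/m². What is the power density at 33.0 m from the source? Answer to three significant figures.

1.32 W/m²

Since intensity falls as 1/r², scaling from 13.4 m to 33.0 m:
8.03 × (13.4/33.0)² = 8.03 × 0.1649 = 1.324 W/m².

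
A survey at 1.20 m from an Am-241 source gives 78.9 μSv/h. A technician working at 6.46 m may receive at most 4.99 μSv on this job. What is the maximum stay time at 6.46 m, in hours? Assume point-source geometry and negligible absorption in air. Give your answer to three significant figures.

Since intensity falls as 1/r², rate at 6.46 m:
(1.20/6.46)² = 0.03451, so 78.9 × 0.03451 = 2.723 μSv/h.
Stay time = 4.99 μSv ÷ 2.723 μSv/h = 1.833 h.

1.83 h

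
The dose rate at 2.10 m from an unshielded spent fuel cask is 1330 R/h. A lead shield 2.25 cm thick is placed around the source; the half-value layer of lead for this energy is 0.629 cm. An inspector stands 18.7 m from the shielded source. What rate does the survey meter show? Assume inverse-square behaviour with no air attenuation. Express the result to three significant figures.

1.41 R/h

Distance alone: 1330 × (2.10/18.7)² = 1330 × 0.01261 = 16.77 R/h.
Shield: 2.25/0.629 = 3.577 half-value layers → attenuation 2^(−3.577) = 0.08379.
Combined: 16.77 × 0.08379 = 1.405 R/h.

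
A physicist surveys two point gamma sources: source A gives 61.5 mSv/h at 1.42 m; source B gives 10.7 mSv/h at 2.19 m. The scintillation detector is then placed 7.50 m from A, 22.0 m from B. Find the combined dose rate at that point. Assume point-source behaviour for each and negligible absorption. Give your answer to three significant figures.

Each source contributes Iᵢ·(dᵢ/rᵢ)²; contributions add.
A: 61.5 × (1.42/7.50)² = 2.205 mSv/h
B: 10.7 × (2.19/22.0)² = 0.1060 mSv/h
Total = 2.205 + 0.1060 = 2.311 mSv/h.

2.31 mSv/h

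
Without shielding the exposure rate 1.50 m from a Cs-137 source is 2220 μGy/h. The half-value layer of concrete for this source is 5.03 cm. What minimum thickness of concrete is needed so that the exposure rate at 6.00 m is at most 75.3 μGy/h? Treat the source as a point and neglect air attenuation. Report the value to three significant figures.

At 6.00 m, distance alone gives 2220 × (1.50/6.00)² = 2220 × 0.06250 = 138.8 μGy/h.
Further attenuation needed: 138.8/75.3 = 1.843.
n = log₂(1.843) = 0.8821 half-value layers.
Thickness = 0.8821 × 5.03 cm = 4.437 cm.

4.44 cm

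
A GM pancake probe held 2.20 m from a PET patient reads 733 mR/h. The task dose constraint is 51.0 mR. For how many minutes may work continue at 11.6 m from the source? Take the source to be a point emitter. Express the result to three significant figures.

Using I₁d₁² = I₂d₂², rate at 11.6 m:
(2.20/11.6)² = 0.03597, so 733 × 0.03597 = 26.37 mR/h.
Stay time = 51.0 mR ÷ 26.37 mR/h = 1.934 h = 116.0 min.

116 min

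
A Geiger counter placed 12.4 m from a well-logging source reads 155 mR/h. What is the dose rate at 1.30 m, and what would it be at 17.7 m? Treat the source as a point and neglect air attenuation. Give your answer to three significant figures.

Applying the 1/r² law,
At 1.30 m: (12.4/1.30)² = 90.98, so 155 × 90.98 = 14100 mR/h
At 17.7 m: 14100 × (1.30/17.7)² = 14100 × 0.005394 = 76.06 mR/h.

14100 mR/h; 76.1 mR/h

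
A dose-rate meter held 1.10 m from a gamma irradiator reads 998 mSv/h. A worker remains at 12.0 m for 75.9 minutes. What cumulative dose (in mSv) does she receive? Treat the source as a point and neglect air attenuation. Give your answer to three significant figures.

10.6 mSv

By the inverse-square law, rate at 12.0 m:
(1.10/12.0)² = 0.008403, so 998 × 0.008403 = 8.386 mSv/h.
Dose = rate × time = 8.386 mSv/h × 1.265 h = 10.61 mSv.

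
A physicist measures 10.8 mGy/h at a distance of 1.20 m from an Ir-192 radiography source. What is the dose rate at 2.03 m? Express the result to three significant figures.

3.77 mGy/h

Using I₁d₁² = I₂d₂², the rate at 2.03 m is
(1.20/2.03)² = 0.3494, so 10.8 × 0.3494 = 3.774 mGy/h.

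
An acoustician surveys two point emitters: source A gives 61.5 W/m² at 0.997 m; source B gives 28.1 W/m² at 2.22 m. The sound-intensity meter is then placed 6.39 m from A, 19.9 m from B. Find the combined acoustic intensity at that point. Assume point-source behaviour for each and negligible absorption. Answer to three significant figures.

Each source contributes Iᵢ·(dᵢ/rᵢ)²; contributions add.
A: 61.5 × (0.997/6.39)² = 1.497 W/m²
B: 28.1 × (2.22/19.9)² = 0.3497 W/m²
Total = 1.497 + 0.3497 = 1.847 W/m².

1.85 W/m²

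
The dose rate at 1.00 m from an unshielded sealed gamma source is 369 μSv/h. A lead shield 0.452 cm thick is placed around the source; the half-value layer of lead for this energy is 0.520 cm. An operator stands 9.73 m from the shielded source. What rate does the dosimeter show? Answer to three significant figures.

Distance alone: 369 × (1.00/9.73)² = 369 × 0.01056 = 3.897 μSv/h.
Shield: 0.452/0.520 = 0.8692 half-value layers → attenuation 2^(−0.8692) = 0.5475.
Combined: 3.897 × 0.5475 = 2.134 μSv/h.

2.13 μSv/h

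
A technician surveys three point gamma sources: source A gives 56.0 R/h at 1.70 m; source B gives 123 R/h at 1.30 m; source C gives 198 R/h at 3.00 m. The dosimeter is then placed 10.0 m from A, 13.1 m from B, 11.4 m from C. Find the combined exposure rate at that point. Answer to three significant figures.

16.5 R/h

By superposition, sum each source's inverse-square contribution:
A: 56.0 × (1.70/10.0)² = 1.618 R/h
B: 123 × (1.30/13.1)² = 1.211 R/h
C: 198 × (3.00/11.4)² = 13.71 R/h
Total = 1.618 + 1.211 + 13.71 = 16.54 R/h.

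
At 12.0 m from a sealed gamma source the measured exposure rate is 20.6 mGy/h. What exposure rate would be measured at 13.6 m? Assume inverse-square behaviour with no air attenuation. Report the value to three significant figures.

Intensity scales as (d₁/d₂)², so scaling from 12.0 m to 13.6 m:
(12.0/13.6)² = 0.7785, so 20.6 × 0.7785 = 16.04 mGy/h.

16.0 mGy/h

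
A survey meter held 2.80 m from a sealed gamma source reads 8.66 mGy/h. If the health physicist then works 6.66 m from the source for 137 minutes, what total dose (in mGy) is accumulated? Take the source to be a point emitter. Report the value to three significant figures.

Using I₁d₁² = I₂d₂², rate at 6.66 m:
8.66 × (2.80/6.66)² = 8.66 × 0.1768 = 1.531 mGy/h.
Dose = rate × time = 1.531 mGy/h × 2.283 h = 3.495 mGy.

3.50 mGy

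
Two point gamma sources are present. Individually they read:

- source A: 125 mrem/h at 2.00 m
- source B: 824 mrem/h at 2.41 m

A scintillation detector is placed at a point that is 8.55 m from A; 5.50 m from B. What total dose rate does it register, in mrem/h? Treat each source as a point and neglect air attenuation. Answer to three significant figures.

Each source contributes Iᵢ·(dᵢ/rᵢ)²; contributions add.
A: 125 × (2.00/8.55)² = 6.840 mrem/h
B: 824 × (2.41/5.50)² = 158.2 mrem/h
Total = 6.840 + 158.2 = 165.0 mrem/h.

165 mrem/h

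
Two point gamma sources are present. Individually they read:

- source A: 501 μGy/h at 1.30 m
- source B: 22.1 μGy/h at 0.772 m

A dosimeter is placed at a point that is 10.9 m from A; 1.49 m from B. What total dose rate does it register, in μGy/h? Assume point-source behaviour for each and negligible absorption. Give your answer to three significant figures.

Each source contributes Iᵢ·(dᵢ/rᵢ)²; contributions add.
A: 501 × (1.30/10.9)² = 7.126 μGy/h
B: 22.1 × (0.772/1.49)² = 5.933 μGy/h
Total = 7.126 + 5.933 = 13.06 μGy/h.

13.1 μGy/h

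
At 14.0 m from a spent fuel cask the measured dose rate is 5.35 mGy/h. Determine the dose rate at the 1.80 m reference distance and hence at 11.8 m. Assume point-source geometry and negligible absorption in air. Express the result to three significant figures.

324 mGy/h; 7.53 mGy/h

Intensity scales as (d₁/d₂)², so
At 1.80 m: (14.0/1.80)² = 60.49, so 5.35 × 60.49 = 323.6 mGy/h
At 11.8 m: 323.6 × (1.80/11.8)² = 323.6 × 0.02327 = 7.530 mGy/h.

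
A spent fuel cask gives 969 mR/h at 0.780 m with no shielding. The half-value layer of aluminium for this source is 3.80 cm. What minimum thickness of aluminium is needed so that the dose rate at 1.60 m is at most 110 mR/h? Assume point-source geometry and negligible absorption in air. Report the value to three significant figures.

4.05 cm

At 1.60 m, distance alone gives (0.780/1.60)² = 0.2377, so 969 × 0.2377 = 230.3 mR/h.
Further attenuation needed: 230.3/110 = 2.094.
n = log₂(2.094) = 1.066 half-value layers.
Thickness = 1.066 × 3.80 cm = 4.051 cm.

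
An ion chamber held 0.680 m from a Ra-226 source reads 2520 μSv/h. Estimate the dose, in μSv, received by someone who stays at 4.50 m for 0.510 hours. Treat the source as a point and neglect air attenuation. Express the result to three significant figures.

Intensity scales as (d₁/d₂)², so rate at 4.50 m:
(0.680/4.50)² = 0.02283, so 2520 × 0.02283 = 57.53 μSv/h.
Dose = rate × time = 57.53 μSv/h × 0.5100 h = 29.34 μSv.

29.3 μSv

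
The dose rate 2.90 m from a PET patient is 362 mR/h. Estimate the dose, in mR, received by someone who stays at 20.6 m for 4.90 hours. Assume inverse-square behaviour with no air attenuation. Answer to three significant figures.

35.2 mR

By the inverse-square law, rate at 20.6 m:
(2.90/20.6)² = 0.01982, so 362 × 0.01982 = 7.175 mR/h.
Dose = rate × time = 7.175 mR/h × 4.900 h = 35.16 mR.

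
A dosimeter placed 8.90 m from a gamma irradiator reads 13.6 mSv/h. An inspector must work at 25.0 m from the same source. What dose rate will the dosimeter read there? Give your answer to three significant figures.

Using I₁d₁² = I₂d₂², scaling from 8.90 m to 25.0 m:
(8.90/25.0)² = 0.1267, so 13.6 × 0.1267 = 1.723 mSv/h.

1.72 mSv/h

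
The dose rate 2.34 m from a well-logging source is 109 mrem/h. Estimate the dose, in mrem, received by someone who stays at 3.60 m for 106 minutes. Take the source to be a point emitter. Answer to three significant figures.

Intensity scales as (d₁/d₂)², so rate at 3.60 m:
109 × (2.34/3.60)² = 109 × 0.4225 = 46.05 mrem/h.
Dose = rate × time = 46.05 mrem/h × 1.767 h = 81.37 mrem.

81.4 mrem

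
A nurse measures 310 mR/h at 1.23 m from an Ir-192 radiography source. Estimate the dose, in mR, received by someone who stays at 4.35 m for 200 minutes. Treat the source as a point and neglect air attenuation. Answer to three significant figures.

Using I₁d₁² = I₂d₂², rate at 4.35 m:
(1.23/4.35)² = 0.07995, so 310 × 0.07995 = 24.78 mR/h.
Dose = rate × time = 24.78 mR/h × 3.333 h = 82.59 mR.

82.6 mR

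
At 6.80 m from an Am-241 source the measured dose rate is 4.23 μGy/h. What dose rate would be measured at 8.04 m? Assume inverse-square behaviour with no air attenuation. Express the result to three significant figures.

Intensity scales as (d₁/d₂)², so scaling from 6.80 m to 8.04 m:
4.23 × (6.80/8.04)² = 4.23 × 0.7153 = 3.026 μGy/h.

3.03 μGy/h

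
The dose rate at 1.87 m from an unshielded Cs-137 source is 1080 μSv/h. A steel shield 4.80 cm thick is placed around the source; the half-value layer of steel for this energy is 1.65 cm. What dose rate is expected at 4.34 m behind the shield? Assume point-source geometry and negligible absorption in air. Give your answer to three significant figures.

Distance alone: 1080 × (1.87/4.34)² = 1080 × 0.1857 = 200.6 μSv/h.
Shield: 4.80/1.65 = 2.909 half-value layers → attenuation 2^(−2.909) = 0.1331.
Combined: 200.6 × 0.1331 = 26.70 μSv/h.

26.7 μSv/h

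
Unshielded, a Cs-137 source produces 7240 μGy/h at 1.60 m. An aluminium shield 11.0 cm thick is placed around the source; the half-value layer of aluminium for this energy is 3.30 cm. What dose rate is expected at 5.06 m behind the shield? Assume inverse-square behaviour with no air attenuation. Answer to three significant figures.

Distance alone: 7240 × (1.60/5.06)² = 7240 × 0.09999 = 723.9 μGy/h.
Shield: 11.0/3.30 = 3.333 half-value layers → attenuation 2^(−3.333) = 0.09924.
Combined: 723.9 × 0.09924 = 71.84 μGy/h.

71.8 μGy/h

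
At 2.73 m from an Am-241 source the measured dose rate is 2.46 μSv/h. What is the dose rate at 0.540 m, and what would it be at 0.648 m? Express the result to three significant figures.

62.9 μSv/h; 43.7 μSv/h

By the inverse-square law,
At 0.540 m: 2.46 × (2.73/0.540)² = 2.46 × 25.56 = 62.88 μSv/h
At 0.648 m: 62.88 × (0.540/0.648)² = 62.88 × 0.6944 = 43.66 μSv/h.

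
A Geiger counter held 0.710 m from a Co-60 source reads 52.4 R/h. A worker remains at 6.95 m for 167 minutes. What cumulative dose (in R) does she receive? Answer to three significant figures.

1.52 R

Since intensity falls as 1/r², rate at 6.95 m:
(0.710/6.95)² = 0.01044, so 52.4 × 0.01044 = 0.5471 R/h.
Dose = rate × time = 0.5471 R/h × 2.783 h = 1.523 R.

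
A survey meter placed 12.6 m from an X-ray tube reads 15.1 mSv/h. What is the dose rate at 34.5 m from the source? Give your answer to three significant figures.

2.01 mSv/h

By the inverse-square law, scaling from 12.6 m to 34.5 m:
(12.6/34.5)² = 0.1334, so 15.1 × 0.1334 = 2.014 mSv/h.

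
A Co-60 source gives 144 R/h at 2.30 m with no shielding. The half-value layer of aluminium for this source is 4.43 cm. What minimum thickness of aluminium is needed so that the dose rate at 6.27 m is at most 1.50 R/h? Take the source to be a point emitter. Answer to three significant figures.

At 6.27 m, distance alone gives 144 × (2.30/6.27)² = 144 × 0.1346 = 19.38 R/h.
Further attenuation needed: 19.38/1.50 = 12.92.
n = log₂(12.92) = 3.692 half-value layers.
Thickness = 3.692 × 4.43 cm = 16.36 cm.

16.4 cm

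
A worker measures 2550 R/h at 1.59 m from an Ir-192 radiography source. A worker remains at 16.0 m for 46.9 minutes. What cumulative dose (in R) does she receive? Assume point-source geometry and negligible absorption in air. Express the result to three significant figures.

By the inverse-square law, rate at 16.0 m:
(1.59/16.0)² = 0.009875, so 2550 × 0.009875 = 25.18 R/h.
Dose = rate × time = 25.18 R/h × 0.7817 h = 19.68 R.

19.7 R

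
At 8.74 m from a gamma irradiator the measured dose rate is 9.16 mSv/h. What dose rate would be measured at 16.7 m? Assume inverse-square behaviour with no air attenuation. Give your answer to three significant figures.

2.51 mSv/h

Intensity scales as (d₁/d₂)², so scaling from 8.74 m to 16.7 m:
9.16 × (8.74/16.7)² = 9.16 × 0.2739 = 2.509 mSv/h.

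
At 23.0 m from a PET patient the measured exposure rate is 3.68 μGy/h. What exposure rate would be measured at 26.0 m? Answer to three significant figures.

2.88 μGy/h

Intensity scales as (d₁/d₂)², so scaling from 23.0 m to 26.0 m:
3.68 × (23.0/26.0)² = 3.68 × 0.7825 = 2.880 μGy/h.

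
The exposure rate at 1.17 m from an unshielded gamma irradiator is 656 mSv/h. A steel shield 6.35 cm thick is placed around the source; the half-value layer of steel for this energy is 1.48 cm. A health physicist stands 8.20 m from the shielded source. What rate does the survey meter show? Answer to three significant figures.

0.682 mSv/h

Distance alone: (1.17/8.20)² = 0.02036, so 656 × 0.02036 = 13.36 mSv/h.
Shield: 6.35/1.48 = 4.291 half-value layers → attenuation 2^(−4.291) = 0.05108.
Combined: 13.36 × 0.05108 = 0.6824 mSv/h.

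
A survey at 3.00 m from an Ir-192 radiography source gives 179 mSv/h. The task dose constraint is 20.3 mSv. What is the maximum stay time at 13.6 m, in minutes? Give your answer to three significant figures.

140 min

Using I₁d₁² = I₂d₂², rate at 13.6 m:
(3.00/13.6)² = 0.04866, so 179 × 0.04866 = 8.710 mSv/h.
Stay time = 20.3 mSv ÷ 8.710 mSv/h = 2.331 h = 139.9 min.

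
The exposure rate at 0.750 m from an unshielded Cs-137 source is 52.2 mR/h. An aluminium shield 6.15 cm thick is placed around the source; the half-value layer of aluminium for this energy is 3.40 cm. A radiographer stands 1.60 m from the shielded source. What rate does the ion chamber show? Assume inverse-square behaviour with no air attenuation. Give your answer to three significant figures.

Distance alone: (0.750/1.60)² = 0.2197, so 52.2 × 0.2197 = 11.47 mR/h.
Shield: 6.15/3.40 = 1.809 half-value layers → attenuation 2^(−1.809) = 0.2854.
Combined: 11.47 × 0.2854 = 3.274 mR/h.

3.27 mR/h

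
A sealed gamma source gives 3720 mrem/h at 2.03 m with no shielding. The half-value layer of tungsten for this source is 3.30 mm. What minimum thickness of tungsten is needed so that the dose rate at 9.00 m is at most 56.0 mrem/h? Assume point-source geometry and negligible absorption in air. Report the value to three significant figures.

At 9.00 m, distance alone gives (2.03/9.00)² = 0.05088, so 3720 × 0.05088 = 189.3 mrem/h.
Further attenuation needed: 189.3/56.0 = 3.380.
n = log₂(3.380) = 1.757 half-value layers.
Thickness = 1.757 × 3.30 mm = 5.798 mm.

5.80 mm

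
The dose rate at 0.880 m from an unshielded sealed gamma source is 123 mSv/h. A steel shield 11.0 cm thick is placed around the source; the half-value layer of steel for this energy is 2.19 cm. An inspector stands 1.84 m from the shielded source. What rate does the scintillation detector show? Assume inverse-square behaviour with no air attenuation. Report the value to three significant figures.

0.865 mSv/h

Distance alone: (0.880/1.84)² = 0.2287, so 123 × 0.2287 = 28.13 mSv/h.
Shield: 11.0/2.19 = 5.023 half-value layers → attenuation 2^(−5.023) = 0.03076.
Combined: 28.13 × 0.03076 = 0.8653 mSv/h.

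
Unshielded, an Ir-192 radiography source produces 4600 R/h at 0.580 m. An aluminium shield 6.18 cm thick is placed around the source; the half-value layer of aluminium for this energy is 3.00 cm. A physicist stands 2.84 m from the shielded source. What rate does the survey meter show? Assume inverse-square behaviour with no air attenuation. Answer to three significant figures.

Distance alone: 4600 × (0.580/2.84)² = 4600 × 0.04171 = 191.9 R/h.
Shield: 6.18/3.00 = 2.060 half-value layers → attenuation 2^(−2.060) = 0.2398.
Combined: 191.9 × 0.2398 = 46.02 R/h.

46.0 R/h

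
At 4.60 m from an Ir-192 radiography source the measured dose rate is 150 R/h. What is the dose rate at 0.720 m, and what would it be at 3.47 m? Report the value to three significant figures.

By the inverse-square law,
At 0.720 m: 150 × (4.60/0.720)² = 150 × 40.82 = 6123 R/h
At 3.47 m: 6123 × (0.720/3.47)² = 6123 × 0.04305 = 263.6 R/h.

6120 R/h; 264 R/h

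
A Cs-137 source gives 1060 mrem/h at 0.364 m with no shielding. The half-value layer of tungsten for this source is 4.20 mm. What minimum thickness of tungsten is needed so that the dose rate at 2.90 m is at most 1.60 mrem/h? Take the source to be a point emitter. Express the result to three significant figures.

At 2.90 m, distance alone gives 1060 × (0.364/2.90)² = 1060 × 0.01575 = 16.70 mrem/h.
Further attenuation needed: 16.70/1.60 = 10.44.
n = log₂(10.44) = 3.384 half-value layers.
Thickness = 3.384 × 4.20 mm = 14.21 mm.

14.2 mm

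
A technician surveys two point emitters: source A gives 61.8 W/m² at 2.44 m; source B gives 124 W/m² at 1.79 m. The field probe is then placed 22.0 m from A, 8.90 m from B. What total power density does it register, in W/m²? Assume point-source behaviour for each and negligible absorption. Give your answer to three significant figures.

By superposition, sum each source's inverse-square contribution:
A: 61.8 × (2.44/22.0)² = 0.7602 W/m²
B: 124 × (1.79/8.90)² = 5.016 W/m²
Total = 0.7602 + 5.016 = 5.776 W/m².

5.78 W/m²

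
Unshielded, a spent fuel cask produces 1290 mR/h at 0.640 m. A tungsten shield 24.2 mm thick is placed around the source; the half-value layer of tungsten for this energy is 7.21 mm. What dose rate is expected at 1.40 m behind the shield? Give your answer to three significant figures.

26.3 mR/h

Distance alone: (0.640/1.40)² = 0.2090, so 1290 × 0.2090 = 269.6 mR/h.
Shield: 24.2/7.21 = 3.356 half-value layers → attenuation 2^(−3.356) = 0.09767.
Combined: 269.6 × 0.09767 = 26.33 mR/h.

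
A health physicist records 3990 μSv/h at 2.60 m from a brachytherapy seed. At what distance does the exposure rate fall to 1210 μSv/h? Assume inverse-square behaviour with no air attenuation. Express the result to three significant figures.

4.72 m

Using I₁d₁² = I₂d₂², d₂ = d₁·√(I₁/I₂).
I₁/I₂ = 3990/1210 = 3.298, so d₂ = 2.60 × √3.298 = 4.722 m.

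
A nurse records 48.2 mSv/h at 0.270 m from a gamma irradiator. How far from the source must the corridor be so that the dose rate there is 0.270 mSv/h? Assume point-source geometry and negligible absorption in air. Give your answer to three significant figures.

Using I₁d₁² = I₂d₂², d₂ = d₁·√(I₁/I₂).
I₁/I₂ = 48.2/0.270 = 178.5, so d₂ = 0.270 × √178.5 = 3.607 m.

3.61 m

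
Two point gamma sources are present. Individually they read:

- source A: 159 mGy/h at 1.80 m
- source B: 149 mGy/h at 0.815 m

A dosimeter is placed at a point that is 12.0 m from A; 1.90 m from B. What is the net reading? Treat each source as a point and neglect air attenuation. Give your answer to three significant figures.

31.0 mGy/h

Each source contributes Iᵢ·(dᵢ/rᵢ)²; contributions add.
A: 159 × (1.80/12.0)² = 3.577 mGy/h
B: 149 × (0.815/1.90)² = 27.42 mGy/h
Total = 3.577 + 27.42 = 31.00 mGy/h.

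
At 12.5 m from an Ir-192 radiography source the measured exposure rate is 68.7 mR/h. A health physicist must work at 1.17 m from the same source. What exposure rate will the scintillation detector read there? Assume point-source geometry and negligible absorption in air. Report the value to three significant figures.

Since intensity falls as 1/r², scaling from 12.5 m to 1.17 m:
68.7 × (12.5/1.17)² = 68.7 × 114.1 = 7839 mR/h.

7840 mR/h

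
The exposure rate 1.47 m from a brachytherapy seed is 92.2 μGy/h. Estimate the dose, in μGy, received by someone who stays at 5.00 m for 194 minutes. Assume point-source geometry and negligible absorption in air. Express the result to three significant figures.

25.8 μGy

Applying the 1/r² law, rate at 5.00 m:
92.2 × (1.47/5.00)² = 92.2 × 0.08644 = 7.970 μGy/h.
Dose = rate × time = 7.970 μGy/h × 3.233 h = 25.77 μGy.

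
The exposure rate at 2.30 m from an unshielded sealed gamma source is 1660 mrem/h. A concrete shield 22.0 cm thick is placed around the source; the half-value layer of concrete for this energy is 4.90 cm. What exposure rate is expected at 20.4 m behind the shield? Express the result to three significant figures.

Distance alone: 1660 × (2.30/20.4)² = 1660 × 0.01271 = 21.10 mrem/h.
Shield: 22.0/4.90 = 4.490 half-value layers → attenuation 2^(−4.490) = 0.04450.
Combined: 21.10 × 0.04450 = 0.9390 mrem/h.

0.939 mrem/h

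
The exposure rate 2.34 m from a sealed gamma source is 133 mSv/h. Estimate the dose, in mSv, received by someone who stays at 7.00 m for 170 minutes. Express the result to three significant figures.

Since intensity falls as 1/r², rate at 7.00 m:
(2.34/7.00)² = 0.1117, so 133 × 0.1117 = 14.86 mSv/h.
Dose = rate × time = 14.86 mSv/h × 2.833 h = 42.10 mSv.

42.1 mSv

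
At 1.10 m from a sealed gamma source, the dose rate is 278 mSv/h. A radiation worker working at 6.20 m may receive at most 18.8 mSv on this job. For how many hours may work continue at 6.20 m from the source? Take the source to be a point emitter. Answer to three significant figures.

Using I₁d₁² = I₂d₂², rate at 6.20 m:
(1.10/6.20)² = 0.03148, so 278 × 0.03148 = 8.751 mSv/h.
Stay time = 18.8 mSv ÷ 8.751 mSv/h = 2.148 h.

2.15 h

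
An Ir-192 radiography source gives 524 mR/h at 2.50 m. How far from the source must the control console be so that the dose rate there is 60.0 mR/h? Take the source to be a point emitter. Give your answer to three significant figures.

Applying the 1/r² law, d₂ = d₁·√(I₁/I₂).
I₁/I₂ = 524/60.0 = 8.733, so d₂ = 2.50 × √8.733 = 7.388 m.

7.39 m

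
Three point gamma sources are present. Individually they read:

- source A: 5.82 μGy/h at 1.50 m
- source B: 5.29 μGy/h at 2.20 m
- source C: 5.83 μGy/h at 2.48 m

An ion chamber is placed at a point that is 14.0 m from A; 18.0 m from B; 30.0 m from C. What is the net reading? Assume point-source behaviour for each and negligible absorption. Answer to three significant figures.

Each source contributes Iᵢ·(dᵢ/rᵢ)²; contributions add.
A: 5.82 × (1.50/14.0)² = 0.06681 μGy/h
B: 5.29 × (2.20/18.0)² = 0.07902 μGy/h
C: 5.83 × (2.48/30.0)² = 0.03984 μGy/h
Total = 0.06681 + 0.07902 + 0.03984 = 0.1857 μGy/h.

0.186 μGy/h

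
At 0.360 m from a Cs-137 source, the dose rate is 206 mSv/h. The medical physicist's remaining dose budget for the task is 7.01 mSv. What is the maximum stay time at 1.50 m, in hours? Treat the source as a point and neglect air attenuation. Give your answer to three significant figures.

Since intensity falls as 1/r², rate at 1.50 m:
206 × (0.360/1.50)² = 206 × 0.05760 = 11.87 mSv/h.
Stay time = 7.01 mSv ÷ 11.87 mSv/h = 0.5906 h.

0.591 h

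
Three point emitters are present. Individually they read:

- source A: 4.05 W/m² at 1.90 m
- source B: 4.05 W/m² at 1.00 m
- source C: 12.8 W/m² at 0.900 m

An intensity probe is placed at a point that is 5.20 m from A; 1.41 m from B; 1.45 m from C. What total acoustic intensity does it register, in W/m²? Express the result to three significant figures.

By superposition, sum each source's inverse-square contribution:
A: 4.05 × (1.90/5.20)² = 0.5407 W/m²
B: 4.05 × (1.00/1.41)² = 2.037 W/m²
C: 12.8 × (0.900/1.45)² = 4.931 W/m²
Total = 0.5407 + 2.037 + 4.931 = 7.509 W/m².

7.51 W/m²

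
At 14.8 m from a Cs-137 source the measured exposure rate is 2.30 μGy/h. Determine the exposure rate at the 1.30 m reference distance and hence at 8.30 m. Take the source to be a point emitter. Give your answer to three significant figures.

Using I₁d₁² = I₂d₂²,
At 1.30 m: (14.8/1.30)² = 129.6, so 2.30 × 129.6 = 298.1 μGy/h
At 8.30 m: 298.1 × (1.30/8.30)² = 298.1 × 0.02453 = 7.312 μGy/h.

298 μGy/h; 7.31 μGy/h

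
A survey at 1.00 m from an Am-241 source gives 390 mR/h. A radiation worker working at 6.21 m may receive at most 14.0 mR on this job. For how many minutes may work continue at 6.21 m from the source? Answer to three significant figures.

Since intensity falls as 1/r², rate at 6.21 m:
(1.00/6.21)² = 0.02593, so 390 × 0.02593 = 10.11 mR/h.
Stay time = 14.0 mR ÷ 10.11 mR/h = 1.385 h = 83.10 min.

83.1 min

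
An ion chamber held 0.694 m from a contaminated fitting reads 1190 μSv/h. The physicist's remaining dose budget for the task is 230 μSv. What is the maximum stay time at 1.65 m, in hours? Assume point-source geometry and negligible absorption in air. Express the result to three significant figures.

1.09 h

Applying the 1/r² law, rate at 1.65 m:
1190 × (0.694/1.65)² = 1190 × 0.1769 = 210.5 μSv/h.
Stay time = 230 μSv ÷ 210.5 μSv/h = 1.093 h.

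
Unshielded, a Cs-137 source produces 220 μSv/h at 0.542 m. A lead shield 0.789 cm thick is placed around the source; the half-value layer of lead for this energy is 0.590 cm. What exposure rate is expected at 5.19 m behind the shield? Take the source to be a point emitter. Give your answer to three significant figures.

0.950 μSv/h

Distance alone: (0.542/5.19)² = 0.01091, so 220 × 0.01091 = 2.400 μSv/h.
Shield: 0.789/0.590 = 1.337 half-value layers → attenuation 2^(−1.337) = 0.3958.
Combined: 2.400 × 0.3958 = 0.9499 μSv/h.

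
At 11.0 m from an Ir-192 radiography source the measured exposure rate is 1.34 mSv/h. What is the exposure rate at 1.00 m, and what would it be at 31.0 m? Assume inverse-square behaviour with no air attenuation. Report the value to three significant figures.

162 mSv/h; 0.169 mSv/h

Since intensity falls as 1/r²,
At 1.00 m: 1.34 × (11.0/1.00)² = 1.34 × 121.0 = 162.1 mSv/h
At 31.0 m: (1.00/31.0)² = 0.001041, so 162.1 × 0.001041 = 0.1687 mSv/h.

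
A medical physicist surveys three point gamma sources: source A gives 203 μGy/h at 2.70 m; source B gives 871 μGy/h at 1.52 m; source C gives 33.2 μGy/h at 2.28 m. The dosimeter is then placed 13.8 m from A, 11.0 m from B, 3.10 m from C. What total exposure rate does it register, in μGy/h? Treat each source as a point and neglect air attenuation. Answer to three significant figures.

By superposition, sum each source's inverse-square contribution:
A: 203 × (2.70/13.8)² = 7.771 μGy/h
B: 871 × (1.52/11.0)² = 16.63 μGy/h
C: 33.2 × (2.28/3.10)² = 17.96 μGy/h
Total = 7.771 + 16.63 + 17.96 = 42.36 μGy/h.

42.4 μGy/h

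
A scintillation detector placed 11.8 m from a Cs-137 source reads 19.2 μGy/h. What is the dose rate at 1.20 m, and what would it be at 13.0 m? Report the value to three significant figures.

1860 μGy/h; 15.8 μGy/h

By the inverse-square law,
At 1.20 m: (11.8/1.20)² = 96.69, so 19.2 × 96.69 = 1856 μGy/h
At 13.0 m: 1856 × (1.20/13.0)² = 1856 × 0.008521 = 15.81 μGy/h.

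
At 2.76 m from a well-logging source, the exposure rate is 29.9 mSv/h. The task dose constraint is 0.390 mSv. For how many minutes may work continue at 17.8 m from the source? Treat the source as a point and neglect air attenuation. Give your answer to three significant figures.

Applying the 1/r² law, rate at 17.8 m:
29.9 × (2.76/17.8)² = 29.9 × 0.02404 = 0.7188 mSv/h.
Stay time = 0.390 mSv ÷ 0.7188 mSv/h = 0.5426 h = 32.56 min.

32.6 min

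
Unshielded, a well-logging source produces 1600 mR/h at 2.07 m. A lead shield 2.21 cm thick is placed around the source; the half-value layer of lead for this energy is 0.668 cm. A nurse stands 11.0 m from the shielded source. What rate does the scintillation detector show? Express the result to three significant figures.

5.72 mR/h

Distance alone: (2.07/11.0)² = 0.03541, so 1600 × 0.03541 = 56.66 mR/h.
Shield: 2.21/0.668 = 3.308 half-value layers → attenuation 2^(−3.308) = 0.1010.
Combined: 56.66 × 0.1010 = 5.723 mR/h.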